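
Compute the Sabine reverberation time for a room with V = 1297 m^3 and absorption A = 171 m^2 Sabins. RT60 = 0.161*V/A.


RT60 = 0.161 * 1297 / 171 = 1.2212 s


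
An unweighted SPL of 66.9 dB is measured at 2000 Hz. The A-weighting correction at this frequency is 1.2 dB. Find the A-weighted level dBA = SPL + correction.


A-weighting table: 2000 Hz -> 1.2 dB correction
SPL_A = SPL + correction = 66.9 + (1.2) = 68.1 dBA


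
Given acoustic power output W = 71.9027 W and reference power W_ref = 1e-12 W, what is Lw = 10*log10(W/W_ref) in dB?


W / W_ref = 71.9027 / 1e-12 = 7.19027e+13
Lw = 10 * log10(7.19027e+13) = 138.57 dB


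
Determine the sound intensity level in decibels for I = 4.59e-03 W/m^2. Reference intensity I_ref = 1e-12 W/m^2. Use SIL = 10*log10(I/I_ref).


I / I_ref = 4.59e-03 / 1e-12 = 4.59e+09
SIL = 10 * log10(4.59e+09) = 96.618 dB


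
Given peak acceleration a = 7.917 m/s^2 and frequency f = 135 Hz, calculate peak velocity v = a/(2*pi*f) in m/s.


omega = 2*pi*f = 2*pi*135 = 848.23 rad/s
v = a / omega = 7.917 / 848.23 = 0.0093336 m/s


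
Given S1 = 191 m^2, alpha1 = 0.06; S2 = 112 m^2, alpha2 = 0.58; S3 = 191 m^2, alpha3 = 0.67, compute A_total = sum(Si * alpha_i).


191 * 0.06 = 11.46
112 * 0.58 = 64.96
191 * 0.67 = 127.97
A_total = 11.46 + 64.96 + 127.97 = 204.39 m^2


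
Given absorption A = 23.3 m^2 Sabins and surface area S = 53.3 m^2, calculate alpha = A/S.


Absorption coefficient = absorbed power / incident power
alpha = A / S = 23.3 / 53.3 = 0.43715


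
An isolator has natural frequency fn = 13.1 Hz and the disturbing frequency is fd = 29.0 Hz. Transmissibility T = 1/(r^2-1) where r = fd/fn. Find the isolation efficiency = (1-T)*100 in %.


r = 29.0 / 13.1 = 2.21374
r^2 - 1 = 2.21374^2 - 1 = 3.90064
T = 1/3.90064 = 0.256368
Efficiency = (1 - 0.256368)*100 = 74.363 %


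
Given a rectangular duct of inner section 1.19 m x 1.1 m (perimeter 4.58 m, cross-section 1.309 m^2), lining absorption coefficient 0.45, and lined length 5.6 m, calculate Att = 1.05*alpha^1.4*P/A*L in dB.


alpha^1.4 = 0.45^1.4 = 0.326962
Attenuation rate = 1.05 * alpha^1.4 * P / A
= 1.05 * 0.326962 * 4.58 / 1.309 = 1.20119 dB/m
Total Att = 1.20119 * 5.6 = 6.7267 dB


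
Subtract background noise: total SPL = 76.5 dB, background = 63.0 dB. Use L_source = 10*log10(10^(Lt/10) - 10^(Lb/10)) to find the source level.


10^(76.5/10) = 4.46684e+07
10^(63.0/10) = 1.99526e+06
Difference = 4.46684e+07 - 1.99526e+06 = 4.26731e+07
L_source = 10*log10(4.26731e+07) = 76.302 dB


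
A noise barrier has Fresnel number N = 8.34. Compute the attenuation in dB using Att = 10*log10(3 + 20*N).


3 + 20*N = 3 + 20*8.34 = 169.8
Att = 10*log10(169.8) = 22.299 dB


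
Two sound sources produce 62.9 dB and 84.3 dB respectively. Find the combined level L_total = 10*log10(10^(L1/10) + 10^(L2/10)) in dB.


10^(62.9/10) = 1.94984e+06
10^(84.3/10) = 2.69153e+08
Sum = 1.94984e+06 + 2.69153e+08 = 2.71103e+08
L_total = 10*log10(2.71103e+08) = 84.331 dB


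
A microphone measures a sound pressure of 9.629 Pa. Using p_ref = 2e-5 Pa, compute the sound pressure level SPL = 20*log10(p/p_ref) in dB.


p / p_ref = 9.629 / 2e-5 = 481450
SPL = 20 * log10(481450) = 113.65 dB


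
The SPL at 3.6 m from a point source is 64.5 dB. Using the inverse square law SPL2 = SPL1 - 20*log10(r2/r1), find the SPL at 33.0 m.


r2/r1 = 33.0/3.6 = 9.16667
Correction = 20*log10(9.16667) = 19.2442 dB
SPL2 = 64.5 - 19.2442 = 45.256 dB


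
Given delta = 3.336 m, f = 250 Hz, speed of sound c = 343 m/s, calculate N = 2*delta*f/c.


N = 2*delta*f/c = 2*delta/lambda, where lambda = c/f
lambda = 343 / 250 = 1.372 m
N = 2 * 3.336 / 1.372 = 4.863


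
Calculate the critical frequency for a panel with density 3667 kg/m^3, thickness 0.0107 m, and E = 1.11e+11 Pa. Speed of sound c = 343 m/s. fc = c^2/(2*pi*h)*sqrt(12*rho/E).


12*rho/E = 12*3667/1.11e+11 = 3.96432e-07
sqrt(12*rho/E) = sqrt(3.96432e-07) = 0.000629628
c^2/(2*pi*h) = 343^2/(2*pi*0.0107) = 1.74995e+06
fc = 1.74995e+06 * 0.000629628 = 1101.8 Hz


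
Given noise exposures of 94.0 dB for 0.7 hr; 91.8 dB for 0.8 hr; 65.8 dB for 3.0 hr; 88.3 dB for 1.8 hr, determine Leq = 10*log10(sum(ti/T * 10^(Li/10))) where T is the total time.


T_total = 0.7 + 0.8 + 3.0 + 1.8 = 6.3 hr
(0.7/6.3) * 10^(94.0/10) = 2.79098e+08
(0.8/6.3) * 10^(91.8/10) = 1.92198e+08
(3.0/6.3) * 10^(65.8/10) = 1.81043e+06
(1.8/6.3) * 10^(88.3/10) = 1.93167e+08
Sum = 2.79098e+08 + 1.92198e+08 + 1.81043e+06 + 1.93167e+08 = 6.66273e+08
Leq = 10*log10(6.66273e+08) = 88.237 dB


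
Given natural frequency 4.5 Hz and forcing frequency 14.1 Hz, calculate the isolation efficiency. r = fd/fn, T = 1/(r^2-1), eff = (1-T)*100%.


r = 14.1 / 4.5 = 3.13333
r^2 - 1 = 3.13333^2 - 1 = 8.81776
T = 1/8.81776 = 0.113407
Efficiency = (1 - 0.113407)*100 = 88.659 %


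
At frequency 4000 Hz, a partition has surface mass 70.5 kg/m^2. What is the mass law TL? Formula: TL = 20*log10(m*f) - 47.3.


m * f = 70.5 * 4000 = 282000
20*log10(282000) = 109.005 dB
TL = 109.005 - 47.3 = 61.705 dB


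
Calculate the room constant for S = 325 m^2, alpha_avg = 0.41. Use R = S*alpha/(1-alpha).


R = 325 * 0.41 / (1 - 0.41) = 225.85 m^2


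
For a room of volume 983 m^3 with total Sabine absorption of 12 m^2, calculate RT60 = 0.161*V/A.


RT60 = 0.161 * 983 / 12 = 13.189 s


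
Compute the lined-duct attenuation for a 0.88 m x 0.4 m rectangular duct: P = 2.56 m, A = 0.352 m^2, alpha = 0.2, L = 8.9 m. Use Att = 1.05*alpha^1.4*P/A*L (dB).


alpha^1.4 = 0.2^1.4 = 0.105061
Attenuation rate = 1.05 * alpha^1.4 * P / A
= 1.05 * 0.105061 * 2.56 / 0.352 = 0.802284 dB/m
Total Att = 0.802284 * 8.9 = 7.1403 dB


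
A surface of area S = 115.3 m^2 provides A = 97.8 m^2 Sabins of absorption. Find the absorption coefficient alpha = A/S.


Absorption coefficient = absorbed power / incident power
alpha = A / S = 97.8 / 115.3 = 0.84822


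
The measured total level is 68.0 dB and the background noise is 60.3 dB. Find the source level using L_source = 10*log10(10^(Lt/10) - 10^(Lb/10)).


10^(68.0/10) = 6.30957e+06
10^(60.3/10) = 1.07152e+06
Difference = 6.30957e+06 - 1.07152e+06 = 5.23805e+06
L_source = 10*log10(5.23805e+06) = 67.192 dB


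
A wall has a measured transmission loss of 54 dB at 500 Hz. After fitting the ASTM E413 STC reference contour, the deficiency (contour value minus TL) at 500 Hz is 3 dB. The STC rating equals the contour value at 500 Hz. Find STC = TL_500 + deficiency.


By ASTM E413, STC = value of the fitted reference contour at 500 Hz.
Contour value at 500 Hz = TL_500 + deficiency = 54 + 3 = 57
STC = 57


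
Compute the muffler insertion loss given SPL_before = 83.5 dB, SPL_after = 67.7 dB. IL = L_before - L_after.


Insertion loss = SPL without muffler - SPL with muffler
IL = 83.5 - 67.7 = 15.8 dB


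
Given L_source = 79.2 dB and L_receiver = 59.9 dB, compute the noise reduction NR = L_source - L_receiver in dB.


NR = L_source - L_receiver (difference between source and receiving room levels)
NR = 79.2 - 59.9 = 19.3 dB


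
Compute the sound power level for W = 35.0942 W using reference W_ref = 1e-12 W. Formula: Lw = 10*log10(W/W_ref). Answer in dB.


W / W_ref = 35.0942 / 1e-12 = 3.50942e+13
Lw = 10 * log10(3.50942e+13) = 135.45 dB


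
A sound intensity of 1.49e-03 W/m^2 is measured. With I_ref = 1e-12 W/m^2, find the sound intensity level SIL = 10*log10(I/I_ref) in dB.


I / I_ref = 1.49e-03 / 1e-12 = 1.49e+09
SIL = 10 * log10(1.49e+09) = 91.732 dB


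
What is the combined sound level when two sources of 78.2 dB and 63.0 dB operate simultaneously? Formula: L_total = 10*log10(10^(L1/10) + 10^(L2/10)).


10^(78.2/10) = 6.60693e+07
10^(63.0/10) = 1.99526e+06
Sum = 6.60693e+07 + 1.99526e+06 = 6.80646e+07
L_total = 10*log10(6.80646e+07) = 78.329 dB


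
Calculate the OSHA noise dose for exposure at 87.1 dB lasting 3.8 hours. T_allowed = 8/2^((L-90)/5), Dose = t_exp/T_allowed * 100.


T_allowed = 8 / 2^((87.1 - 90)/5) = 11.9588 hr
Dose = 3.8 / 11.9588 * 100 = 31.776 %


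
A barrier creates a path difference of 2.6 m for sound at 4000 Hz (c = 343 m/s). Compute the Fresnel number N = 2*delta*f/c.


N = 2*delta*f/c = 2*delta/lambda, where lambda = c/f
lambda = 343 / 4000 = 0.08575 m
N = 2 * 2.6 / 0.08575 = 60.641


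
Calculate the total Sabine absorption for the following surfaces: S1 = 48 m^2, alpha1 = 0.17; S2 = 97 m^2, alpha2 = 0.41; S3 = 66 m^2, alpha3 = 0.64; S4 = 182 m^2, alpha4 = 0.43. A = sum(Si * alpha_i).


48 * 0.17 = 8.16
97 * 0.41 = 39.77
66 * 0.64 = 42.24
182 * 0.43 = 78.26
A_total = 8.16 + 39.77 + 42.24 + 78.26 = 168.43 m^2


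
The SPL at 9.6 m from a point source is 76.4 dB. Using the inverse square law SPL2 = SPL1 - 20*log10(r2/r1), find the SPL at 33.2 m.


r2/r1 = 33.2/9.6 = 3.45833
Correction = 20*log10(3.45833) = 10.7773 dB
SPL2 = 76.4 - 10.7773 = 65.623 dB


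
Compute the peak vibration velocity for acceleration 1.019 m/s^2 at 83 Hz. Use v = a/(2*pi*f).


omega = 2*pi*f = 2*pi*83 = 521.504 rad/s
v = a / omega = 1.019 / 521.504 = 0.001954 m/s


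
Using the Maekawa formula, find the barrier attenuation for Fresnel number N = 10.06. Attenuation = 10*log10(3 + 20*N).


3 + 20*N = 3 + 20*10.06 = 204.2
Att = 10*log10(204.2) = 23.101 dB


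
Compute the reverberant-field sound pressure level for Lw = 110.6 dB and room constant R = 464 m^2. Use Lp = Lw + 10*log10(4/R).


4/R = 4/464 = 0.00862069
Lp = 110.6 + 10*log10(0.00862069) = 89.955 dB


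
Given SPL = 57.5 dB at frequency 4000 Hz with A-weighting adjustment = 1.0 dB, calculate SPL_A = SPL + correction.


A-weighting table: 4000 Hz -> 1.0 dB correction
SPL_A = SPL + correction = 57.5 + (1.0) = 58.5 dBA


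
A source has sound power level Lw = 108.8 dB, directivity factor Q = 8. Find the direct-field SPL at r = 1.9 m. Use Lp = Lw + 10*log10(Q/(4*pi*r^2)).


4*pi*r^2 = 4*pi*1.9^2 = 45.3646 m^2
Q / (4*pi*r^2) = 8 / 45.3646 = 0.176349
Lp = 108.8 + 10*log10(0.176349) = 101.26 dB


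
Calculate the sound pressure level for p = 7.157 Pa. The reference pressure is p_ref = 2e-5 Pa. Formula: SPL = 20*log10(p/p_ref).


p / p_ref = 7.157 / 2e-5 = 357850
SPL = 20 * log10(357850) = 111.07 dB


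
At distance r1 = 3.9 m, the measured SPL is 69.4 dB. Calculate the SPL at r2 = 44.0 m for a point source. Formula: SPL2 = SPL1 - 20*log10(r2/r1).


r2/r1 = 44.0/3.9 = 11.2821
Correction = 20*log10(11.2821) = 21.0478 dB
SPL2 = 69.4 - 21.0478 = 48.352 dB


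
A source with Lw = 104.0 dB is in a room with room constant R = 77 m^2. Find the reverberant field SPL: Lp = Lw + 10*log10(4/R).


4/R = 4/77 = 0.0519481
Lp = 104.0 + 10*log10(0.0519481) = 91.156 dB


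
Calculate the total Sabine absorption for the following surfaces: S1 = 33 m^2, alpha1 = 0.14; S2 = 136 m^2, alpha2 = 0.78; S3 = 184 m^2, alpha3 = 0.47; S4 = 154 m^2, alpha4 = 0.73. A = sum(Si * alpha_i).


33 * 0.14 = 4.62
136 * 0.78 = 106.08
184 * 0.47 = 86.48
154 * 0.73 = 112.42
A_total = 4.62 + 106.08 + 86.48 + 112.42 = 309.6 m^2


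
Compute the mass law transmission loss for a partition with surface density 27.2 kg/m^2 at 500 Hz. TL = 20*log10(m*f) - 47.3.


m * f = 27.2 * 500 = 13600
20*log10(13600) = 82.6708 dB
TL = 82.6708 - 47.3 = 35.371 dB


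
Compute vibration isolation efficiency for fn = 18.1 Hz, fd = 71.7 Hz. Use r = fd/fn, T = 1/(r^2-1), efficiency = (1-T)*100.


r = 71.7 / 18.1 = 3.96133
r^2 - 1 = 3.96133^2 - 1 = 14.6921
T = 1/14.6921 = 0.0680638
Efficiency = (1 - 0.0680638)*100 = 93.194 %


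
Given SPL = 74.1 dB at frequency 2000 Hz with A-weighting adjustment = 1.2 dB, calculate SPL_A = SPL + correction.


A-weighting table: 2000 Hz -> 1.2 dB correction
SPL_A = SPL + correction = 74.1 + (1.2) = 75.3 dBA


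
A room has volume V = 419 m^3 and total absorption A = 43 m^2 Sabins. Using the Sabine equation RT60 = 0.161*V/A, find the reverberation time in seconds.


RT60 = 0.161 * 419 / 43 = 1.5688 s


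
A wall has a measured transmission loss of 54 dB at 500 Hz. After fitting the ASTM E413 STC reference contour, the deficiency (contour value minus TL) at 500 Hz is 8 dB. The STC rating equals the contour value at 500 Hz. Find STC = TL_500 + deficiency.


By ASTM E413, STC = value of the fitted reference contour at 500 Hz.
Contour value at 500 Hz = TL_500 + deficiency = 54 + 8 = 62
STC = 62


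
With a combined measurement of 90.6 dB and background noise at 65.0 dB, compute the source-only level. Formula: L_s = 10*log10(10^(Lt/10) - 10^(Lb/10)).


10^(90.6/10) = 1.14815e+09
10^(65.0/10) = 3.16228e+06
Difference = 1.14815e+09 - 3.16228e+06 = 1.14499e+09
L_source = 10*log10(1.14499e+09) = 90.588 dB


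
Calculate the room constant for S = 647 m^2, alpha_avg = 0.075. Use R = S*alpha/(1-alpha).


R = 647 * 0.075 / (1 - 0.075) = 52.459 m^2


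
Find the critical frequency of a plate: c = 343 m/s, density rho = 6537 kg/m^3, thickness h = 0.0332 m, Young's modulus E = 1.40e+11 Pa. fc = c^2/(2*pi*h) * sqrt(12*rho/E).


12*rho/E = 12*6537/1.40e+11 = 5.60314e-07
sqrt(12*rho/E) = sqrt(5.60314e-07) = 0.000748541
c^2/(2*pi*h) = 343^2/(2*pi*0.0332) = 563989
fc = 563989 * 0.000748541 = 422.17 Hz


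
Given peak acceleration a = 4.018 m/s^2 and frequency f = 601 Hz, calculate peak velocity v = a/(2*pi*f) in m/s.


omega = 2*pi*f = 2*pi*601 = 3776.19 rad/s
v = a / omega = 4.018 / 3776.19 = 0.001064 m/s


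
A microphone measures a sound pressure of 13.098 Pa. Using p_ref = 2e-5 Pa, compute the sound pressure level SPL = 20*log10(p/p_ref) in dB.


p / p_ref = 13.098 / 2e-5 = 654900
SPL = 20 * log10(654900) = 116.32 dB


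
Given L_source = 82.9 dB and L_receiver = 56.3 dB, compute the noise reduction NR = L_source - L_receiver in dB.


NR = L_source - L_receiver (difference between source and receiving room levels)
NR = 82.9 - 56.3 = 26.6 dB


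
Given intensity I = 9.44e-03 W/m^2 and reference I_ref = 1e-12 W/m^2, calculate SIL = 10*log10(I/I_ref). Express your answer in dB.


I / I_ref = 9.44e-03 / 1e-12 = 9.44e+09
SIL = 10 * log10(9.44e+09) = 99.75 dB


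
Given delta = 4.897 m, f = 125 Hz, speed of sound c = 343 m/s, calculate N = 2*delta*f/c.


N = 2*delta*f/c = 2*delta/lambda, where lambda = c/f
lambda = 343 / 125 = 2.744 m
N = 2 * 4.897 / 2.744 = 3.5692


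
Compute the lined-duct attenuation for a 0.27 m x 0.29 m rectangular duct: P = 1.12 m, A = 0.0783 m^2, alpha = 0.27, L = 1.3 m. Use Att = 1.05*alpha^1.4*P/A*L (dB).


alpha^1.4 = 0.27^1.4 = 0.159922
Attenuation rate = 1.05 * alpha^1.4 * P / A
= 1.05 * 0.159922 * 1.12 / 0.0783 = 2.40189 dB/m
Total Att = 2.40189 * 1.3 = 3.1225 dB


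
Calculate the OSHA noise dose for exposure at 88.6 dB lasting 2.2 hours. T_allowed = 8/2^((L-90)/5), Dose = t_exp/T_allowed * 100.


T_allowed = 8 / 2^((88.6 - 90)/5) = 9.71356 hr
Dose = 2.2 / 9.71356 * 100 = 22.649 %


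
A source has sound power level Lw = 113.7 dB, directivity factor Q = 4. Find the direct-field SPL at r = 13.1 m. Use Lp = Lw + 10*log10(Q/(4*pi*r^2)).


4*pi*r^2 = 4*pi*13.1^2 = 2156.51 m^2
Q / (4*pi*r^2) = 4 / 2156.51 = 0.00185485
Lp = 113.7 + 10*log10(0.00185485) = 86.383 dB


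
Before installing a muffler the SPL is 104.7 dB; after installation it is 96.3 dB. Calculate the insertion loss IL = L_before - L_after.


Insertion loss = SPL without muffler - SPL with muffler
IL = 104.7 - 96.3 = 8.4 dB


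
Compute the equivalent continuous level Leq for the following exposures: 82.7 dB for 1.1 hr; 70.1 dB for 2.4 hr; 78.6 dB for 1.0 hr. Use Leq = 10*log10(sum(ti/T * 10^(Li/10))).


T_total = 1.1 + 2.4 + 1.0 = 4.5 hr
(1.1/4.5) * 10^(82.7/10) = 4.55177e+07
(2.4/4.5) * 10^(70.1/10) = 5.45756e+06
(1.0/4.5) * 10^(78.6/10) = 1.60986e+07
Sum = 4.55177e+07 + 5.45756e+06 + 1.60986e+07 = 6.70739e+07
Leq = 10*log10(6.70739e+07) = 78.266 dB


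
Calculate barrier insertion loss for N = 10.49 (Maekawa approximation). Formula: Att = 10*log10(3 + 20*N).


3 + 20*N = 3 + 20*10.49 = 212.8
Att = 10*log10(212.8) = 23.28 dB


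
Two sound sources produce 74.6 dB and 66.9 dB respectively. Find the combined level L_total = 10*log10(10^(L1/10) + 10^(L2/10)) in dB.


10^(74.6/10) = 2.88403e+07
10^(66.9/10) = 4.89779e+06
Sum = 2.88403e+07 + 4.89779e+06 = 3.37381e+07
L_total = 10*log10(3.37381e+07) = 75.281 dB


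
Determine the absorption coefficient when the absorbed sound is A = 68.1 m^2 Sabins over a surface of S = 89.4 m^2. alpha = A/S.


Absorption coefficient = absorbed power / incident power
alpha = A / S = 68.1 / 89.4 = 0.76174


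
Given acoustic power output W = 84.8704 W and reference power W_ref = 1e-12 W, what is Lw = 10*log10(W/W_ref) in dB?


W / W_ref = 84.8704 / 1e-12 = 8.48704e+13
Lw = 10 * log10(8.48704e+13) = 139.29 dB


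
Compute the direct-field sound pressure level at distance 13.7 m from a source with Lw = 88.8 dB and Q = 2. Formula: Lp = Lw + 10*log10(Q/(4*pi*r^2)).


4*pi*r^2 = 4*pi*13.7^2 = 2358.58 m^2
Q / (4*pi*r^2) = 2 / 2358.58 = 0.000847968
Lp = 88.8 + 10*log10(0.000847968) = 58.084 dB


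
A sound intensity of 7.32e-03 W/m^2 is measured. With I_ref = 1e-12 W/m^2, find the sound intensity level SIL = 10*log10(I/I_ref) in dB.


I / I_ref = 7.32e-03 / 1e-12 = 7.32e+09
SIL = 10 * log10(7.32e+09) = 98.645 dB


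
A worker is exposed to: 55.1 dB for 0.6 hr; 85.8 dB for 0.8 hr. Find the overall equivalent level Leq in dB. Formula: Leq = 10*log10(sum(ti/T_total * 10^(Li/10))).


T_total = 0.6 + 0.8 = 1.4 hr
(0.6/1.4) * 10^(55.1/10) = 138683
(0.8/1.4) * 10^(85.8/10) = 2.17251e+08
Sum = 138683 + 2.17251e+08 = 2.1739e+08
Leq = 10*log10(2.1739e+08) = 83.372 dB


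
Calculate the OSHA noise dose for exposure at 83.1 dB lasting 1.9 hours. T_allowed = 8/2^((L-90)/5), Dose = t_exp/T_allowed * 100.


T_allowed = 8 / 2^((83.1 - 90)/5) = 20.8215 hr
Dose = 1.9 / 20.8215 * 100 = 9.1252 %


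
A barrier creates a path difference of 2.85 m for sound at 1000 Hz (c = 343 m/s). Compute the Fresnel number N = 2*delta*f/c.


N = 2*delta*f/c = 2*delta/lambda, where lambda = c/f
lambda = 343 / 1000 = 0.343 m
N = 2 * 2.85 / 0.343 = 16.618


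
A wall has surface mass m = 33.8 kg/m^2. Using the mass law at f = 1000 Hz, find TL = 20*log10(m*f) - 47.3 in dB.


m * f = 33.8 * 1000 = 33800
20*log10(33800) = 90.5783 dB
TL = 90.5783 - 47.3 = 43.278 dB


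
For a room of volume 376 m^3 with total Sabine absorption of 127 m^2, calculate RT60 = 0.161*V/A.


RT60 = 0.161 * 376 / 127 = 0.47666 s


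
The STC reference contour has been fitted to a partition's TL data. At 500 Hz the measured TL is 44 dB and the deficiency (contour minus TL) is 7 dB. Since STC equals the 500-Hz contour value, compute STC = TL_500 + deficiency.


By ASTM E413, STC = value of the fitted reference contour at 500 Hz.
Contour value at 500 Hz = TL_500 + deficiency = 44 + 7 = 51
STC = 51


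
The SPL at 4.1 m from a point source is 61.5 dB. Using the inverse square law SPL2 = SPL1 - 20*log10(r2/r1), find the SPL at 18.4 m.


r2/r1 = 18.4/4.1 = 4.4878
Correction = 20*log10(4.4878) = 13.0407 dB
SPL2 = 61.5 - 13.0407 = 48.459 dB


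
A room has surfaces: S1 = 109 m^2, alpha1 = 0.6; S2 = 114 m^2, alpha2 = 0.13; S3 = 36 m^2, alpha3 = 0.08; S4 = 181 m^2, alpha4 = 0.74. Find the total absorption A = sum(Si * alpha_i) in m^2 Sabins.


109 * 0.6 = 65.4
114 * 0.13 = 14.82
36 * 0.08 = 2.88
181 * 0.74 = 133.94
A_total = 65.4 + 14.82 + 2.88 + 133.94 = 217.04 m^2


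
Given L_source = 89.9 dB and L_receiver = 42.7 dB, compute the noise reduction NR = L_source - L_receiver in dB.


NR = L_source - L_receiver (difference between source and receiving room levels)
NR = 89.9 - 42.7 = 47.2 dB


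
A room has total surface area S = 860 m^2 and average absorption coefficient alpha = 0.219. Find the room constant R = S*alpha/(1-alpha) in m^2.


R = 860 * 0.219 / (1 - 0.219) = 241.15 m^2


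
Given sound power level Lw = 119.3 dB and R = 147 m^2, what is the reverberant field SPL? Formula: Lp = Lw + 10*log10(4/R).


4/R = 4/147 = 0.0272109
Lp = 119.3 + 10*log10(0.0272109) = 103.65 dB


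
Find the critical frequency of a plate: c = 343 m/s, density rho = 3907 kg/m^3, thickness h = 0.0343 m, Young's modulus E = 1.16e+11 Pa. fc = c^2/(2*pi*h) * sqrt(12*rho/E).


12*rho/E = 12*3907/1.16e+11 = 4.04172e-07
sqrt(12*rho/E) = sqrt(4.04172e-07) = 0.000635745
c^2/(2*pi*h) = 343^2/(2*pi*0.0343) = 545901
fc = 545901 * 0.000635745 = 347.05 Hz


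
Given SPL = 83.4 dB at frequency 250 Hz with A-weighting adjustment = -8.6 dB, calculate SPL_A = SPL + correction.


A-weighting table: 250 Hz -> -8.6 dB correction
SPL_A = SPL + correction = 83.4 + (-8.6) = 74.8 dBA


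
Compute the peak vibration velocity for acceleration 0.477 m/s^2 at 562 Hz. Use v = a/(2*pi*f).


omega = 2*pi*f = 2*pi*562 = 3531.15 rad/s
v = a / omega = 0.477 / 3531.15 = 0.00013508 m/s


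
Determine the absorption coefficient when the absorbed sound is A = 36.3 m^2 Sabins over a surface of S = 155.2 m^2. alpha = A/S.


Absorption coefficient = absorbed power / incident power
alpha = A / S = 36.3 / 155.2 = 0.23389


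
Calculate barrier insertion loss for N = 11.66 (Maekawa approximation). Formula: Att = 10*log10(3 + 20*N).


3 + 20*N = 3 + 20*11.66 = 236.2
Att = 10*log10(236.2) = 23.733 dB


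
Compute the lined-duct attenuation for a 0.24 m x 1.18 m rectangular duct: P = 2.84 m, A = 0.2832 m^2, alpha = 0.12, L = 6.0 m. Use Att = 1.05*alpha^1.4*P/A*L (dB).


alpha^1.4 = 0.12^1.4 = 0.0513871
Attenuation rate = 1.05 * alpha^1.4 * P / A
= 1.05 * 0.0513871 * 2.84 / 0.2832 = 0.541089 dB/m
Total Att = 0.541089 * 6.0 = 3.2465 dB


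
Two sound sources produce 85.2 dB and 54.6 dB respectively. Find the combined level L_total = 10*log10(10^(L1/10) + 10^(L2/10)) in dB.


10^(85.2/10) = 3.31131e+08
10^(54.6/10) = 288403
Sum = 3.31131e+08 + 288403 = 3.31419e+08
L_total = 10*log10(3.31419e+08) = 85.204 dB


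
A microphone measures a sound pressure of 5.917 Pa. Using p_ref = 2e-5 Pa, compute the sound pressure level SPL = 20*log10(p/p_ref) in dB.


p / p_ref = 5.917 / 2e-5 = 295850
SPL = 20 * log10(295850) = 109.42 dB


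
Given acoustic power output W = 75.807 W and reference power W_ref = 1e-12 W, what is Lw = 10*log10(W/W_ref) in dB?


W / W_ref = 75.807 / 1e-12 = 7.5807e+13
Lw = 10 * log10(7.5807e+13) = 138.8 dB


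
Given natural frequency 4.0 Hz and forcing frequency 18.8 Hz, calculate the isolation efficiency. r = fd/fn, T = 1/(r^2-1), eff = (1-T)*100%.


r = 18.8 / 4.0 = 4.7
r^2 - 1 = 4.7^2 - 1 = 21.09
T = 1/21.09 = 0.0474158
Efficiency = (1 - 0.0474158)*100 = 95.258 %


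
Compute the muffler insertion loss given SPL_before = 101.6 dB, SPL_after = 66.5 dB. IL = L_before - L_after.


Insertion loss = SPL without muffler - SPL with muffler
IL = 101.6 - 66.5 = 35.1 dB


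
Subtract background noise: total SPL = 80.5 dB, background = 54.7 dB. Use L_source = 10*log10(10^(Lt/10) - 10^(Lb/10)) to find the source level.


10^(80.5/10) = 1.12202e+08
10^(54.7/10) = 295121
Difference = 1.12202e+08 - 295121 = 1.11907e+08
L_source = 10*log10(1.11907e+08) = 80.489 dB


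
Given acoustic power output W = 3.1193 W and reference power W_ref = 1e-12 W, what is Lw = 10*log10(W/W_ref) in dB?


W / W_ref = 3.1193 / 1e-12 = 3.1193e+12
Lw = 10 * log10(3.1193e+12) = 124.94 dB


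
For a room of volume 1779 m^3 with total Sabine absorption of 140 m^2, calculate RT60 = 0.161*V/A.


RT60 = 0.161 * 1779 / 140 = 2.0458 s


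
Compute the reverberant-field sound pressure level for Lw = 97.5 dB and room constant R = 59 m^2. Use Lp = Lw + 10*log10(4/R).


4/R = 4/59 = 0.0677966
Lp = 97.5 + 10*log10(0.0677966) = 85.812 dB


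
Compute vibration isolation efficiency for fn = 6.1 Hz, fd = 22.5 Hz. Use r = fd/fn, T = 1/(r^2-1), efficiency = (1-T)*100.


r = 22.5 / 6.1 = 3.68852
r^2 - 1 = 3.68852^2 - 1 = 12.6052
T = 1/12.6052 = 0.0793323
Efficiency = (1 - 0.0793323)*100 = 92.067 %


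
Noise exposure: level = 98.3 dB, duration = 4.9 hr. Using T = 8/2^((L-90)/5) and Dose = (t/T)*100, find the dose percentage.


T_allowed = 8 / 2^((98.3 - 90)/5) = 2.53151 hr
Dose = 4.9 / 2.53151 * 100 = 193.56 %


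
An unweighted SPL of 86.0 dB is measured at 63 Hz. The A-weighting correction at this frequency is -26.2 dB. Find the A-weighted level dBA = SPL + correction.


A-weighting table: 63 Hz -> -26.2 dB correction
SPL_A = SPL + correction = 86.0 + (-26.2) = 59.8 dBA


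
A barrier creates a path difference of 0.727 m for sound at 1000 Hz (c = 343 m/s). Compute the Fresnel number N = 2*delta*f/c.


N = 2*delta*f/c = 2*delta/lambda, where lambda = c/f
lambda = 343 / 1000 = 0.343 m
N = 2 * 0.727 / 0.343 = 4.2391


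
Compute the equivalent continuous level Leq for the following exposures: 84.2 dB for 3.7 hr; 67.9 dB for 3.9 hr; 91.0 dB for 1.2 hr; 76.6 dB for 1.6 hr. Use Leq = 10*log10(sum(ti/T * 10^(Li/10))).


T_total = 3.7 + 3.9 + 1.2 + 1.6 = 10.4 hr
(3.7/10.4) * 10^(84.2/10) = 9.35768e+07
(3.9/10.4) * 10^(67.9/10) = 2.31223e+06
(1.2/10.4) * 10^(91.0/10) = 1.45261e+08
(1.6/10.4) * 10^(76.6/10) = 7.03213e+06
Sum = 9.35768e+07 + 2.31223e+06 + 1.45261e+08 + 7.03213e+06 = 2.48182e+08
Leq = 10*log10(2.48182e+08) = 83.948 dB


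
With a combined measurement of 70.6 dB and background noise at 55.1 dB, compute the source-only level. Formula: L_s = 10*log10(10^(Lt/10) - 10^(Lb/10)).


10^(70.6/10) = 1.14815e+07
10^(55.1/10) = 323594
Difference = 1.14815e+07 - 323594 = 1.11579e+07
L_source = 10*log10(1.11579e+07) = 70.476 dB


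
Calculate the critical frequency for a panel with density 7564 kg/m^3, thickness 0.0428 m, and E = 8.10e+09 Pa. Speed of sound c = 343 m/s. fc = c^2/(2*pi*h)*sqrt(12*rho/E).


12*rho/E = 12*7564/8.10e+09 = 1.12059e-05
sqrt(12*rho/E) = sqrt(1.12059e-05) = 0.00334752
c^2/(2*pi*h) = 343^2/(2*pi*0.0428) = 437486
fc = 437486 * 0.00334752 = 1464.5 Hz


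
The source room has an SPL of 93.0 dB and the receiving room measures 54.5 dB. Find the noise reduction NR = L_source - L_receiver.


NR = L_source - L_receiver (difference between source and receiving room levels)
NR = 93.0 - 54.5 = 38.5 dB


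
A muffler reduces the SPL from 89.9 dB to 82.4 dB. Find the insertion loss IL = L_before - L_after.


Insertion loss = SPL without muffler - SPL with muffler
IL = 89.9 - 82.4 = 7.5 dB


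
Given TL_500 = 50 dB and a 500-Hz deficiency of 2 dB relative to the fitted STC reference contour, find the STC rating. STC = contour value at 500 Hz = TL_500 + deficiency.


By ASTM E413, STC = value of the fitted reference contour at 500 Hz.
Contour value at 500 Hz = TL_500 + deficiency = 50 + 2 = 52
STC = 52


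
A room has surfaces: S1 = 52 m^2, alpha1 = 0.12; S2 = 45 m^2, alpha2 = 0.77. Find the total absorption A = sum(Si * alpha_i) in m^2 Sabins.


52 * 0.12 = 6.24
45 * 0.77 = 34.65
A_total = 6.24 + 34.65 = 40.89 m^2


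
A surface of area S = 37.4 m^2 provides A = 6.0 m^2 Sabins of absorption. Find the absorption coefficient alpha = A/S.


Absorption coefficient = absorbed power / incident power
alpha = A / S = 6.0 / 37.4 = 0.16043


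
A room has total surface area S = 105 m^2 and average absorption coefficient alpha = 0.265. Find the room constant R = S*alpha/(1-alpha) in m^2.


R = 105 * 0.265 / (1 - 0.265) = 37.857 m^2


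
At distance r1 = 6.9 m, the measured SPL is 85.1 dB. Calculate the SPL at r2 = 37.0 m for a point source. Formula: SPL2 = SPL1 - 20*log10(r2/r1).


r2/r1 = 37.0/6.9 = 5.36232
Correction = 20*log10(5.36232) = 14.5871 dB
SPL2 = 85.1 - 14.5871 = 70.513 dB


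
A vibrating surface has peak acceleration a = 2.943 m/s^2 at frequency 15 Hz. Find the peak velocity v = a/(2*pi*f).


omega = 2*pi*f = 2*pi*15 = 94.2478 rad/s
v = a / omega = 2.943 / 94.2478 = 0.031226 m/s


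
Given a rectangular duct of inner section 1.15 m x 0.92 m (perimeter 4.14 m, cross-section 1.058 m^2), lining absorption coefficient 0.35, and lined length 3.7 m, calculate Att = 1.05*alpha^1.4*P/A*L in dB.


alpha^1.4 = 0.35^1.4 = 0.229983
Attenuation rate = 1.05 * alpha^1.4 * P / A
= 1.05 * 0.229983 * 4.14 / 1.058 = 0.94493 dB/m
Total Att = 0.94493 * 3.7 = 3.4962 dB


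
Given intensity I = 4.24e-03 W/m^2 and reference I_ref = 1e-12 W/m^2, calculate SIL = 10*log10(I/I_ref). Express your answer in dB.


I / I_ref = 4.24e-03 / 1e-12 = 4.24e+09
SIL = 10 * log10(4.24e+09) = 96.274 dB


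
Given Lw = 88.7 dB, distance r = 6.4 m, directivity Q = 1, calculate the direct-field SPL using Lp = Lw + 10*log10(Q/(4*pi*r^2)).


4*pi*r^2 = 4*pi*6.4^2 = 514.719 m^2
Q / (4*pi*r^2) = 1 / 514.719 = 0.00194281
Lp = 88.7 + 10*log10(0.00194281) = 61.584 dB


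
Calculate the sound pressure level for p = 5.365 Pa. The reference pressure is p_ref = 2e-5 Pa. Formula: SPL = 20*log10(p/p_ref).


p / p_ref = 5.365 / 2e-5 = 268250
SPL = 20 * log10(268250) = 108.57 dB


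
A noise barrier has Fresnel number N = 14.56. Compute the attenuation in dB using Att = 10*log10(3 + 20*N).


3 + 20*N = 3 + 20*14.56 = 294.2
Att = 10*log10(294.2) = 24.686 dB


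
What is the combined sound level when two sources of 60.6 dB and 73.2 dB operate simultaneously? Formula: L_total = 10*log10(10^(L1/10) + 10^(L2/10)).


10^(60.6/10) = 1.14815e+06
10^(73.2/10) = 2.0893e+07
Sum = 1.14815e+06 + 2.0893e+07 = 2.20412e+07
L_total = 10*log10(2.20412e+07) = 73.432 dB


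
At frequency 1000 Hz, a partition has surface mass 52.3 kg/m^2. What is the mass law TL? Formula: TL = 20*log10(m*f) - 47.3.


m * f = 52.3 * 1000 = 52300
20*log10(52300) = 94.37 dB
TL = 94.37 - 47.3 = 47.07 dB


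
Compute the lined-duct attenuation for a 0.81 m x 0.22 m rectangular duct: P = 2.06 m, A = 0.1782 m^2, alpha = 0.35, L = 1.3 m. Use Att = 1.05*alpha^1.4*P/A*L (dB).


alpha^1.4 = 0.35^1.4 = 0.229983
Attenuation rate = 1.05 * alpha^1.4 * P / A
= 1.05 * 0.229983 * 2.06 / 0.1782 = 2.79154 dB/m
Total Att = 2.79154 * 1.3 = 3.629 dB


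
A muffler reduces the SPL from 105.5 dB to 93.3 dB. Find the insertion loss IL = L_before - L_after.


Insertion loss = SPL without muffler - SPL with muffler
IL = 105.5 - 93.3 = 12.2 dB


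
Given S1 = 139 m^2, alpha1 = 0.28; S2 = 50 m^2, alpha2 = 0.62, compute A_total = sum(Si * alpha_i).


139 * 0.28 = 38.92
50 * 0.62 = 31
A_total = 38.92 + 31 = 69.92 m^2


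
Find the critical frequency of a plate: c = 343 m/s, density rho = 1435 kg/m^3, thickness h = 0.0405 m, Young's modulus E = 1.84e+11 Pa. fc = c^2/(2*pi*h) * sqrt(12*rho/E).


12*rho/E = 12*1435/1.84e+11 = 9.3587e-08
sqrt(12*rho/E) = sqrt(9.3587e-08) = 0.00030592
c^2/(2*pi*h) = 343^2/(2*pi*0.0405) = 462331
fc = 462331 * 0.00030592 = 141.44 Hz


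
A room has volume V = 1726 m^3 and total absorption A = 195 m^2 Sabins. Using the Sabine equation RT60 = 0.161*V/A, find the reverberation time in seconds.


RT60 = 0.161 * 1726 / 195 = 1.4251 s


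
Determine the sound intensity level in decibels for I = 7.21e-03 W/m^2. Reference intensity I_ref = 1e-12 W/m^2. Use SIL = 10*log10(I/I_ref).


I / I_ref = 7.21e-03 / 1e-12 = 7.21e+09
SIL = 10 * log10(7.21e+09) = 98.579 dB


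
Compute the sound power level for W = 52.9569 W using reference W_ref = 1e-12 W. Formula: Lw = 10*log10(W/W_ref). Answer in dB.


W / W_ref = 52.9569 / 1e-12 = 5.29569e+13
Lw = 10 * log10(5.29569e+13) = 137.24 dB


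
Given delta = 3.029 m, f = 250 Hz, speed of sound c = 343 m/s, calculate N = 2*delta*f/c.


N = 2*delta*f/c = 2*delta/lambda, where lambda = c/f
lambda = 343 / 250 = 1.372 m
N = 2 * 3.029 / 1.372 = 4.4155


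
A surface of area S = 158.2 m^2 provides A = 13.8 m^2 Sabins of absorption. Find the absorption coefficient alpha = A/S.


Absorption coefficient = absorbed power / incident power
alpha = A / S = 13.8 / 158.2 = 0.087231


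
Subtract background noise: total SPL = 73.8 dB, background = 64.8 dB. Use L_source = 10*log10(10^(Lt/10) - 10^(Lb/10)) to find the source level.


10^(73.8/10) = 2.39883e+07
10^(64.8/10) = 3.01995e+06
Difference = 2.39883e+07 - 3.01995e+06 = 2.09684e+07
L_source = 10*log10(2.09684e+07) = 73.216 dB


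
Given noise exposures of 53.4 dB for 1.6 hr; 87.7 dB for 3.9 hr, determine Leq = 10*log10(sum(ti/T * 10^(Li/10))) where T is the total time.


T_total = 1.6 + 3.9 = 5.5 hr
(1.6/5.5) * 10^(53.4/10) = 63644
(3.9/5.5) * 10^(87.7/10) = 4.17544e+08
Sum = 63644 + 4.17544e+08 = 4.17608e+08
Leq = 10*log10(4.17608e+08) = 86.208 dB


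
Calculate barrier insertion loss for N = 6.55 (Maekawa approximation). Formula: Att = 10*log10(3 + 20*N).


3 + 20*N = 3 + 20*6.55 = 134
Att = 10*log10(134) = 21.271 dB


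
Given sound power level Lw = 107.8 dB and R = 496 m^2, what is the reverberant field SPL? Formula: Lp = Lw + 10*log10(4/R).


4/R = 4/496 = 0.00806452
Lp = 107.8 + 10*log10(0.00806452) = 86.866 dB


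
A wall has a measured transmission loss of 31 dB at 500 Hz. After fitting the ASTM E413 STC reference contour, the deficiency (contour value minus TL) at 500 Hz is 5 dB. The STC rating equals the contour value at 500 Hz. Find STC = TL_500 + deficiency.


By ASTM E413, STC = value of the fitted reference contour at 500 Hz.
Contour value at 500 Hz = TL_500 + deficiency = 31 + 5 = 36
STC = 36


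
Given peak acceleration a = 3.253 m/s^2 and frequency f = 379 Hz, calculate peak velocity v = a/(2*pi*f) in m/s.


omega = 2*pi*f = 2*pi*379 = 2381.33 rad/s
v = a / omega = 3.253 / 2381.33 = 0.001366 m/s


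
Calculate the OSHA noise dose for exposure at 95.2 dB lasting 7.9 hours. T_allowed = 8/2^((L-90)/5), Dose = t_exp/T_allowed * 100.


T_allowed = 8 / 2^((95.2 - 90)/5) = 3.89062 hr
Dose = 7.9 / 3.89062 * 100 = 203.05 %


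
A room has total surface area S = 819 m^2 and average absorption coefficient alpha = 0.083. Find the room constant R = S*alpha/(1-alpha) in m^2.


R = 819 * 0.083 / (1 - 0.083) = 74.13 m^2


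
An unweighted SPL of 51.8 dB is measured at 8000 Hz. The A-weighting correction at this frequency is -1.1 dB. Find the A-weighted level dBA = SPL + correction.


A-weighting table: 8000 Hz -> -1.1 dB correction
SPL_A = SPL + correction = 51.8 + (-1.1) = 50.7 dBA


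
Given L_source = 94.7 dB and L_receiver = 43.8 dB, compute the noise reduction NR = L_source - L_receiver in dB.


NR = L_source - L_receiver (difference between source and receiving room levels)
NR = 94.7 - 43.8 = 50.9 dB


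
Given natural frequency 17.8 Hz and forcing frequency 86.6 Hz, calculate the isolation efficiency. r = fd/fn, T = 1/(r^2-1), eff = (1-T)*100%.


r = 86.6 / 17.8 = 4.86517
r^2 - 1 = 4.86517^2 - 1 = 22.6699
T = 1/22.6699 = 0.0441114
Efficiency = (1 - 0.0441114)*100 = 95.589 %


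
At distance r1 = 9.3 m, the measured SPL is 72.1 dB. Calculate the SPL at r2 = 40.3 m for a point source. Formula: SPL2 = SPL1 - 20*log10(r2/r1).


r2/r1 = 40.3/9.3 = 4.33333
Correction = 20*log10(4.33333) = 12.7364 dB
SPL2 = 72.1 - 12.7364 = 59.364 dB


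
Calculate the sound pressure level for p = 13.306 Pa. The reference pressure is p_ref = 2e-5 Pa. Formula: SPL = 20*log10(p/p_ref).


p / p_ref = 13.306 / 2e-5 = 665300
SPL = 20 * log10(665300) = 116.46 dB


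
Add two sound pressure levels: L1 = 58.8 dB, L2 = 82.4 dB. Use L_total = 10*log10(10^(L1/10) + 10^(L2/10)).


10^(58.8/10) = 758578
10^(82.4/10) = 1.7378e+08
Sum = 758578 + 1.7378e+08 = 1.74539e+08
L_total = 10*log10(1.74539e+08) = 82.419 dB


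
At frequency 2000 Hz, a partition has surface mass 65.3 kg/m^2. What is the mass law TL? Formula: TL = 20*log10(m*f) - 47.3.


m * f = 65.3 * 2000 = 130600
20*log10(130600) = 102.319 dB
TL = 102.319 - 47.3 = 55.019 dB


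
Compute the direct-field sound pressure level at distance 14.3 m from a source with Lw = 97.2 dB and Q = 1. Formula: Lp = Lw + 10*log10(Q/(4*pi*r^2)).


4*pi*r^2 = 4*pi*14.3^2 = 2569.7 m^2
Q / (4*pi*r^2) = 1 / 2569.7 = 0.00038915
Lp = 97.2 + 10*log10(0.00038915) = 63.101 dB


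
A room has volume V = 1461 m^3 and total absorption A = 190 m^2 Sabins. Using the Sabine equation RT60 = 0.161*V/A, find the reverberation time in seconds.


RT60 = 0.161 * 1461 / 190 = 1.238 s


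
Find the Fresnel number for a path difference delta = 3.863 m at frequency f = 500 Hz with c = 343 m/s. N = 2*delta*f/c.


N = 2*delta*f/c = 2*delta/lambda, where lambda = c/f
lambda = 343 / 500 = 0.686 m
N = 2 * 3.863 / 0.686 = 11.262


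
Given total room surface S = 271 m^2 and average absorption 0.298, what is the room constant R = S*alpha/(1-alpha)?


R = 271 * 0.298 / (1 - 0.298) = 115.04 m^2


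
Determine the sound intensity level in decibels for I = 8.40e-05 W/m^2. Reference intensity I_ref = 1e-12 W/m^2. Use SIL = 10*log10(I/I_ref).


I / I_ref = 8.40e-05 / 1e-12 = 8.4e+07
SIL = 10 * log10(8.4e+07) = 79.243 dB


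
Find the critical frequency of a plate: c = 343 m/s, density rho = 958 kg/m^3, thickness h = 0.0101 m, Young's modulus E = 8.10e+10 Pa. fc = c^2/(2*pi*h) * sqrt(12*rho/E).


12*rho/E = 12*958/8.10e+10 = 1.41926e-07
sqrt(12*rho/E) = sqrt(1.41926e-07) = 0.000376731
c^2/(2*pi*h) = 343^2/(2*pi*0.0101) = 1.8539e+06
fc = 1.8539e+06 * 0.000376731 = 698.42 Hz


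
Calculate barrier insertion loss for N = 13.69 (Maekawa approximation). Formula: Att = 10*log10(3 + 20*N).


3 + 20*N = 3 + 20*13.69 = 276.8
Att = 10*log10(276.8) = 24.422 dB


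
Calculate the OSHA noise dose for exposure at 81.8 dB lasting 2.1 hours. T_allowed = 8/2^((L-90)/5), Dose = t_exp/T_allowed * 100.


T_allowed = 8 / 2^((81.8 - 90)/5) = 24.9333 hr
Dose = 2.1 / 24.9333 * 100 = 8.4225 %


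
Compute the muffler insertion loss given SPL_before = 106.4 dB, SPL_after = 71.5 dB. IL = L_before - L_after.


Insertion loss = SPL without muffler - SPL with muffler
IL = 106.4 - 71.5 = 34.9 dB


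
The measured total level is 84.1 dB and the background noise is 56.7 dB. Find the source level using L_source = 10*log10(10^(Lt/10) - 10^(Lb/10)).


10^(84.1/10) = 2.5704e+08
10^(56.7/10) = 467735
Difference = 2.5704e+08 - 467735 = 2.56572e+08
L_source = 10*log10(2.56572e+08) = 84.092 dB


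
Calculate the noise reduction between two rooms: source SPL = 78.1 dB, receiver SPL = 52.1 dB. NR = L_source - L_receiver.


NR = L_source - L_receiver (difference between source and receiving room levels)
NR = 78.1 - 52.1 = 26 dB


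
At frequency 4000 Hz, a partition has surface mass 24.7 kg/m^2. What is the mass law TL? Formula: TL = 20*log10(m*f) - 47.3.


m * f = 24.7 * 4000 = 98800
20*log10(98800) = 99.8951 dB
TL = 99.8951 - 47.3 = 52.595 dB


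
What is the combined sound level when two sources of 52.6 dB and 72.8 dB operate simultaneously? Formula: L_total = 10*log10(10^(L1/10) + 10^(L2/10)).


10^(52.6/10) = 181970
10^(72.8/10) = 1.90546e+07
Sum = 181970 + 1.90546e+07 = 1.92366e+07
L_total = 10*log10(1.92366e+07) = 72.841 dB


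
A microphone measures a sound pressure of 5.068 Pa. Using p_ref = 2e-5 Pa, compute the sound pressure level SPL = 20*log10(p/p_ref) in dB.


p / p_ref = 5.068 / 2e-5 = 253400
SPL = 20 * log10(253400) = 108.08 dB


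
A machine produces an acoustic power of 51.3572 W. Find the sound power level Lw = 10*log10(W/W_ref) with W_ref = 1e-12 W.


W / W_ref = 51.3572 / 1e-12 = 5.13572e+13
Lw = 10 * log10(5.13572e+13) = 137.11 dB


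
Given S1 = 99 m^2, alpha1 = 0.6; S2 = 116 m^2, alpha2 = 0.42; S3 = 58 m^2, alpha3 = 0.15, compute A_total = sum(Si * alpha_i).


99 * 0.6 = 59.4
116 * 0.42 = 48.72
58 * 0.15 = 8.7
A_total = 59.4 + 48.72 + 8.7 = 116.82 m^2


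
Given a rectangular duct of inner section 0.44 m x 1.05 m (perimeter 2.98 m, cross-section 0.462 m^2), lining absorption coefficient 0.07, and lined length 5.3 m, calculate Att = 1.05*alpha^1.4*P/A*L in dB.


alpha^1.4 = 0.07^1.4 = 0.0241622
Attenuation rate = 1.05 * alpha^1.4 * P / A
= 1.05 * 0.0241622 * 2.98 / 0.462 = 0.163644 dB/m
Total Att = 0.163644 * 5.3 = 0.86731 dB
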